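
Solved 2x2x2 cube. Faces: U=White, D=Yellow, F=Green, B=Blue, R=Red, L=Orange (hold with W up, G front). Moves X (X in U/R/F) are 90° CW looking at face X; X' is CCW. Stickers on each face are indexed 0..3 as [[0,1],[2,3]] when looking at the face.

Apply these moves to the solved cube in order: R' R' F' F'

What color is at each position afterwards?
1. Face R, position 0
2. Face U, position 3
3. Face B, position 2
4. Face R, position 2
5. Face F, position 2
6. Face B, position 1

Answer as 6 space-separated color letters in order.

Answer: O Y G O B B

Derivation:
After move 1 (R'): R=RRRR U=WBWB F=GWGW D=YGYG B=YBYB
After move 2 (R'): R=RRRR U=WYWY F=GBGB D=YWYW B=GBGB
After move 3 (F'): F=BBGG U=WYRR R=WRYR D=OOYW L=OYOW
After move 4 (F'): F=BGBG U=WYWY R=OROR D=YWYW L=OROR
Query 1: R[0] = O
Query 2: U[3] = Y
Query 3: B[2] = G
Query 4: R[2] = O
Query 5: F[2] = B
Query 6: B[1] = B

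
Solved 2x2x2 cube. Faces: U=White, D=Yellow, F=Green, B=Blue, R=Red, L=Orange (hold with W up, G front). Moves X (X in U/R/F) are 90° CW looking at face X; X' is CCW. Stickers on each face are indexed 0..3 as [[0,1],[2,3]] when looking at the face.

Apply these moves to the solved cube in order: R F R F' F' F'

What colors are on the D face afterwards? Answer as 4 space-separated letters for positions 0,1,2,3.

After move 1 (R): R=RRRR U=WGWG F=GYGY D=YBYB B=WBWB
After move 2 (F): F=GGYY U=WGOO R=WRGR D=RRYB L=OYOB
After move 3 (R): R=GWRR U=WGOY F=GRYB D=RWYW B=OBGB
After move 4 (F'): F=RBGY U=WGGR R=WWRR D=YBYW L=OYOO
After move 5 (F'): F=BYRG U=WGWR R=BWYR D=YOYW L=OROG
After move 6 (F'): F=YGBR U=WGBY R=OWYR D=RGYW L=OROW
Query: D face = RGYW

Answer: R G Y W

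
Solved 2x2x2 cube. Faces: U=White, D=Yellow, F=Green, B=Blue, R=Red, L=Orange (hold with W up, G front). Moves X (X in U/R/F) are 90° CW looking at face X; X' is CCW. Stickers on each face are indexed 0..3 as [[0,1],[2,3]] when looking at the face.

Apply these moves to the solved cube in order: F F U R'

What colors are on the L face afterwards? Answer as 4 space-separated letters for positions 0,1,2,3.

Answer: G G O R

Derivation:
After move 1 (F): F=GGGG U=WWOO R=WRWR D=RRYY L=OYOY
After move 2 (F): F=GGGG U=WWYY R=OROR D=WWYY L=OROR
After move 3 (U): U=YWYW F=ORGG R=BBOR B=ORBB L=GGOR
After move 4 (R'): R=BRBO U=YBYO F=OWGW D=WRYG B=YRWB
Query: L face = GGOR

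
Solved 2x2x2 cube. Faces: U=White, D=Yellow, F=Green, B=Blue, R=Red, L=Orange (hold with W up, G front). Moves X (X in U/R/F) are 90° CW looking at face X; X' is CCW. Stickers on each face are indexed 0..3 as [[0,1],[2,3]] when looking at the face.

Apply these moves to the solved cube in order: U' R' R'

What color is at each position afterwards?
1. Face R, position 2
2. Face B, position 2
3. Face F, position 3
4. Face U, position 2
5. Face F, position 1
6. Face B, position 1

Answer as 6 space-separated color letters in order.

After move 1 (U'): U=WWWW F=OOGG R=GGRR B=RRBB L=BBOO
After move 2 (R'): R=GRGR U=WBWR F=OWGW D=YOYG B=YRYB
After move 3 (R'): R=RRGG U=WYWY F=OBGR D=YWYW B=GROB
Query 1: R[2] = G
Query 2: B[2] = O
Query 3: F[3] = R
Query 4: U[2] = W
Query 5: F[1] = B
Query 6: B[1] = R

Answer: G O R W B R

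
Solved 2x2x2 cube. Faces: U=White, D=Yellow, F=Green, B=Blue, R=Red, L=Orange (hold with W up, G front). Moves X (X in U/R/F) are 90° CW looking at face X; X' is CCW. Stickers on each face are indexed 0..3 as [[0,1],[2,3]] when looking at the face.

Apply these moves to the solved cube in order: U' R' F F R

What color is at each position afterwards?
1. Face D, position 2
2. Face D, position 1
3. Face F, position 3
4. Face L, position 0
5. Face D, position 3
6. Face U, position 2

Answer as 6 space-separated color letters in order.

After move 1 (U'): U=WWWW F=OOGG R=GGRR B=RRBB L=BBOO
After move 2 (R'): R=GRGR U=WBWR F=OWGW D=YOYG B=YRYB
After move 3 (F): F=GOWW U=WBOB R=WRRR D=GGYG L=BYOO
After move 4 (F): F=WGWO U=WBOY R=ORBR D=RWYG L=BGOG
After move 5 (R): R=BORR U=WGOO F=WWWG D=RYYY B=YRBB
Query 1: D[2] = Y
Query 2: D[1] = Y
Query 3: F[3] = G
Query 4: L[0] = B
Query 5: D[3] = Y
Query 6: U[2] = O

Answer: Y Y G B Y O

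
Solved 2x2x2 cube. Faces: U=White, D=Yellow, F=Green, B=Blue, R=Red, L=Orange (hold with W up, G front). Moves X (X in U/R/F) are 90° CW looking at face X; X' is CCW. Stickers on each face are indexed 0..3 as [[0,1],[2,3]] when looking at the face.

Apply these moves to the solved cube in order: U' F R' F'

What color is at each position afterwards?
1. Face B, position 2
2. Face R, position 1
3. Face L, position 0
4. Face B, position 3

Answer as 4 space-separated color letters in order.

After move 1 (U'): U=WWWW F=OOGG R=GGRR B=RRBB L=BBOO
After move 2 (F): F=GOGO U=WWOB R=WGWR D=RGYY L=BYOY
After move 3 (R'): R=GRWW U=WBOR F=GWGB D=ROYO B=YRGB
After move 4 (F'): F=WBGG U=WBGW R=ORRW D=YYYO L=BROO
Query 1: B[2] = G
Query 2: R[1] = R
Query 3: L[0] = B
Query 4: B[3] = B

Answer: G R B B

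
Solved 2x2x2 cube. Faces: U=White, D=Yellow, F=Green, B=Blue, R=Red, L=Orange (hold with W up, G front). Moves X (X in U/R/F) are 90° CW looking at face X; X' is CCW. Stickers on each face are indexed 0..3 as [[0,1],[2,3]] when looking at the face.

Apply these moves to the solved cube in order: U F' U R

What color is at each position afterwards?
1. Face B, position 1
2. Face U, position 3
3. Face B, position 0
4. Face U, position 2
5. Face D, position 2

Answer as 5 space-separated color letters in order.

Answer: W G W R Y

Derivation:
After move 1 (U): U=WWWW F=RRGG R=BBRR B=OOBB L=GGOO
After move 2 (F'): F=RGRG U=WWBR R=YBYR D=GOYY L=GWOW
After move 3 (U): U=BWRW F=YBRG R=OOYR B=GWBB L=RGOW
After move 4 (R): R=YORO U=BBRG F=YORY D=GBYG B=WWWB
Query 1: B[1] = W
Query 2: U[3] = G
Query 3: B[0] = W
Query 4: U[2] = R
Query 5: D[2] = Y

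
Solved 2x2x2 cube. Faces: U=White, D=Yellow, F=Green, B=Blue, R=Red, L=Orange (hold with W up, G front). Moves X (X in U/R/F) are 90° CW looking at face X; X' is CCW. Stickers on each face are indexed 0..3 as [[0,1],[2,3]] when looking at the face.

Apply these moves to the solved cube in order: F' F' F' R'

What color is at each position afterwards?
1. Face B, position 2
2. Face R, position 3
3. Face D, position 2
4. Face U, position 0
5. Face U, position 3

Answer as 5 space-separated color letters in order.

After move 1 (F'): F=GGGG U=WWRR R=YRYR D=OOYY L=OWOW
After move 2 (F'): F=GGGG U=WWYY R=OROR D=WWYY L=OROR
After move 3 (F'): F=GGGG U=WWOO R=WRWR D=RRYY L=OYOY
After move 4 (R'): R=RRWW U=WBOB F=GWGO D=RGYG B=YBRB
Query 1: B[2] = R
Query 2: R[3] = W
Query 3: D[2] = Y
Query 4: U[0] = W
Query 5: U[3] = B

Answer: R W Y W B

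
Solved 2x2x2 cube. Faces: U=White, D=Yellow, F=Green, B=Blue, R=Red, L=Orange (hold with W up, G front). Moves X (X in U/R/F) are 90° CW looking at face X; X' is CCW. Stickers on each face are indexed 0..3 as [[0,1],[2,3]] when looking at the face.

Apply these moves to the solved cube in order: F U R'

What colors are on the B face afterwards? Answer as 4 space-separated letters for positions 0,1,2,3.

Answer: Y Y R B

Derivation:
After move 1 (F): F=GGGG U=WWOO R=WRWR D=RRYY L=OYOY
After move 2 (U): U=OWOW F=WRGG R=BBWR B=OYBB L=GGOY
After move 3 (R'): R=BRBW U=OBOO F=WWGW D=RRYG B=YYRB
Query: B face = YYRB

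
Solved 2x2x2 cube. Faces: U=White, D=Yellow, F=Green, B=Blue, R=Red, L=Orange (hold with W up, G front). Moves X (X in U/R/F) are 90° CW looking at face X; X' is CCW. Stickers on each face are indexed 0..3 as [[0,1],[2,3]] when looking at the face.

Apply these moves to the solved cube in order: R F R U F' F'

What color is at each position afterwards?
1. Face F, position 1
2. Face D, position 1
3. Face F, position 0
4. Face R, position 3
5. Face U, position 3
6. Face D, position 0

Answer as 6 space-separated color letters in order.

Answer: Y Y B R R G

Derivation:
After move 1 (R): R=RRRR U=WGWG F=GYGY D=YBYB B=WBWB
After move 2 (F): F=GGYY U=WGOO R=WRGR D=RRYB L=OYOB
After move 3 (R): R=GWRR U=WGOY F=GRYB D=RWYW B=OBGB
After move 4 (U): U=OWYG F=GWYB R=OBRR B=OYGB L=GROB
After move 5 (F'): F=WBGY U=OWOR R=WBRR D=RBYW L=GGOY
After move 6 (F'): F=BYWG U=OWWR R=BBRR D=GYYW L=GROO
Query 1: F[1] = Y
Query 2: D[1] = Y
Query 3: F[0] = B
Query 4: R[3] = R
Query 5: U[3] = R
Query 6: D[0] = G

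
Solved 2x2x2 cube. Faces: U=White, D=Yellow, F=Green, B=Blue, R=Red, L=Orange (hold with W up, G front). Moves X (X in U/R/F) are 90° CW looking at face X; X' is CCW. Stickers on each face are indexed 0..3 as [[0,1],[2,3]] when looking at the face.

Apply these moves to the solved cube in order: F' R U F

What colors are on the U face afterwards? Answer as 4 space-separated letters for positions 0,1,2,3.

Answer: R W W O

Derivation:
After move 1 (F'): F=GGGG U=WWRR R=YRYR D=OOYY L=OWOW
After move 2 (R): R=YYRR U=WGRG F=GOGY D=OBYB B=RBWB
After move 3 (U): U=RWGG F=YYGY R=RBRR B=OWWB L=GOOW
After move 4 (F): F=GYYY U=RWWO R=GBGR D=RRYB L=GOOB
Query: U face = RWWO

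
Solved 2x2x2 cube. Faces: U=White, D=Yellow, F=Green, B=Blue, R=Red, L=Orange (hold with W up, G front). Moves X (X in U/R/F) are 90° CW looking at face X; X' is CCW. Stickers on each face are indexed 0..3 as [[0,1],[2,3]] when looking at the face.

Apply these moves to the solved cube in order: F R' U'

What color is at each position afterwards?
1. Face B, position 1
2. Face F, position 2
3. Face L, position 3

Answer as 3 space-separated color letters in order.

After move 1 (F): F=GGGG U=WWOO R=WRWR D=RRYY L=OYOY
After move 2 (R'): R=RRWW U=WBOB F=GWGO D=RGYG B=YBRB
After move 3 (U'): U=BBWO F=OYGO R=GWWW B=RRRB L=YBOY
Query 1: B[1] = R
Query 2: F[2] = G
Query 3: L[3] = Y

Answer: R G Y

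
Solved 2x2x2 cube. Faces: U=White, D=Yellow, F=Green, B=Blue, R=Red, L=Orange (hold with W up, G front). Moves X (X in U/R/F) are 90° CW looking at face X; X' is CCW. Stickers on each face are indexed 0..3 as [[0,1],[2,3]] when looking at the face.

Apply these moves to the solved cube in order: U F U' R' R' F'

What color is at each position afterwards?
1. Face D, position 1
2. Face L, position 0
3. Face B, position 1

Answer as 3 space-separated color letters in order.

Answer: Y O B

Derivation:
After move 1 (U): U=WWWW F=RRGG R=BBRR B=OOBB L=GGOO
After move 2 (F): F=GRGR U=WWOG R=WBWR D=RBYY L=GYOY
After move 3 (U'): U=WGWO F=GYGR R=GRWR B=WBBB L=OOOY
After move 4 (R'): R=RRGW U=WBWW F=GGGO D=RYYR B=YBBB
After move 5 (R'): R=RWRG U=WBWY F=GBGW D=RGYO B=RBYB
After move 6 (F'): F=BWGG U=WBRR R=GWRG D=OYYO L=OYOW
Query 1: D[1] = Y
Query 2: L[0] = O
Query 3: B[1] = B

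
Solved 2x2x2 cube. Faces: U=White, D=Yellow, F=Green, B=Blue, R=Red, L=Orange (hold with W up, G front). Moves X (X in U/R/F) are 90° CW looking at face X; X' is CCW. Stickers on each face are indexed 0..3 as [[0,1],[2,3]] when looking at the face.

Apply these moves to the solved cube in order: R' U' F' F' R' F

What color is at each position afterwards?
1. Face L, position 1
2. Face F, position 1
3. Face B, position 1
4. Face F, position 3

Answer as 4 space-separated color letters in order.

Answer: W W R B

Derivation:
After move 1 (R'): R=RRRR U=WBWB F=GWGW D=YGYG B=YBYB
After move 2 (U'): U=BBWW F=OOGW R=GWRR B=RRYB L=YBOO
After move 3 (F'): F=OWOG U=BBGR R=GWYR D=BOYG L=YWOW
After move 4 (F'): F=WGOO U=BBGY R=OWBR D=WWYG L=YROG
After move 5 (R'): R=WROB U=BYGR F=WBOY D=WGYO B=GRWB
After move 6 (F): F=OWYB U=BYGR R=GRRB D=OWYO L=YWOG
Query 1: L[1] = W
Query 2: F[1] = W
Query 3: B[1] = R
Query 4: F[3] = B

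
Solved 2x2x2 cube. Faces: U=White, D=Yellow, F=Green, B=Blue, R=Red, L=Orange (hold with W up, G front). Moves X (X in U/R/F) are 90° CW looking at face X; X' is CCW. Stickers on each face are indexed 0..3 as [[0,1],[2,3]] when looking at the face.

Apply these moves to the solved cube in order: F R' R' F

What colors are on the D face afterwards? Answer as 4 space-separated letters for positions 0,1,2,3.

Answer: R R Y O

Derivation:
After move 1 (F): F=GGGG U=WWOO R=WRWR D=RRYY L=OYOY
After move 2 (R'): R=RRWW U=WBOB F=GWGO D=RGYG B=YBRB
After move 3 (R'): R=RWRW U=WROY F=GBGB D=RWYO B=GBGB
After move 4 (F): F=GGBB U=WRYY R=OWYW D=RRYO L=OROW
Query: D face = RRYO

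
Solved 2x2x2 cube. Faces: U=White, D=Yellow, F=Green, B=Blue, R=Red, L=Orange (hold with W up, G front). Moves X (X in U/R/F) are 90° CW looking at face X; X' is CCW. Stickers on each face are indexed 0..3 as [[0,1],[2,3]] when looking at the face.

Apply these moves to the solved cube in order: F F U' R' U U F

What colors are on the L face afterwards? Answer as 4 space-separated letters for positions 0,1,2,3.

After move 1 (F): F=GGGG U=WWOO R=WRWR D=RRYY L=OYOY
After move 2 (F): F=GGGG U=WWYY R=OROR D=WWYY L=OROR
After move 3 (U'): U=WYWY F=ORGG R=GGOR B=ORBB L=BBOR
After move 4 (R'): R=GRGO U=WBWO F=OYGY D=WRYG B=YRWB
After move 5 (U): U=WWOB F=GRGY R=YRGO B=BBWB L=OYOR
After move 6 (U): U=OWBW F=YRGY R=BBGO B=OYWB L=GROR
After move 7 (F): F=GYYR U=OWRR R=BBWO D=GBYG L=GWOR
Query: L face = GWOR

Answer: G W O R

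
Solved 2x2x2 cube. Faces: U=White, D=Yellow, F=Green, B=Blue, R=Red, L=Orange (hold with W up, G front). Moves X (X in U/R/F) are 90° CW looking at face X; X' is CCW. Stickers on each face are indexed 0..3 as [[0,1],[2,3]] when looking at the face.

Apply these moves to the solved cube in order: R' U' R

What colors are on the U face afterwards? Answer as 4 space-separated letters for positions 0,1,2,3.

After move 1 (R'): R=RRRR U=WBWB F=GWGW D=YGYG B=YBYB
After move 2 (U'): U=BBWW F=OOGW R=GWRR B=RRYB L=YBOO
After move 3 (R): R=RGRW U=BOWW F=OGGG D=YYYR B=WRBB
Query: U face = BOWW

Answer: B O W W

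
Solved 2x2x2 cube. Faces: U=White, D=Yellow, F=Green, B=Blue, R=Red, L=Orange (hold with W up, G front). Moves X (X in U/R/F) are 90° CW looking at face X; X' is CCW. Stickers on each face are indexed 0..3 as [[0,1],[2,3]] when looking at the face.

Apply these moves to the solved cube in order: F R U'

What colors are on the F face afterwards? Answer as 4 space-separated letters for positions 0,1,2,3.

After move 1 (F): F=GGGG U=WWOO R=WRWR D=RRYY L=OYOY
After move 2 (R): R=WWRR U=WGOG F=GRGY D=RBYB B=OBWB
After move 3 (U'): U=GGWO F=OYGY R=GRRR B=WWWB L=OBOY
Query: F face = OYGY

Answer: O Y G Y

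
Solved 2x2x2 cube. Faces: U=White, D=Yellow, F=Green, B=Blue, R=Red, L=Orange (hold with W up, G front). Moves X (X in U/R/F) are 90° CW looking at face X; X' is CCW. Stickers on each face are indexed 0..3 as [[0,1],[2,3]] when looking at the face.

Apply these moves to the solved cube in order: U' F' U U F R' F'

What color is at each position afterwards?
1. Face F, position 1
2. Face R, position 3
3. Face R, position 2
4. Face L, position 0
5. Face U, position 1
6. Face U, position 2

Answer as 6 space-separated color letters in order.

Answer: G W Y Y B W

Derivation:
After move 1 (U'): U=WWWW F=OOGG R=GGRR B=RRBB L=BBOO
After move 2 (F'): F=OGOG U=WWGR R=YGYR D=BOYY L=BWOW
After move 3 (U): U=GWRW F=YGOG R=RRYR B=BWBB L=OGOW
After move 4 (U): U=RGWW F=RROG R=BWYR B=OGBB L=YGOW
After move 5 (F): F=ORGR U=RGWG R=WWWR D=YBYY L=YBOO
After move 6 (R'): R=WRWW U=RBWO F=OGGG D=YRYR B=YGBB
After move 7 (F'): F=GGOG U=RBWW R=RRYW D=BOYR L=YOOW
Query 1: F[1] = G
Query 2: R[3] = W
Query 3: R[2] = Y
Query 4: L[0] = Y
Query 5: U[1] = B
Query 6: U[2] = W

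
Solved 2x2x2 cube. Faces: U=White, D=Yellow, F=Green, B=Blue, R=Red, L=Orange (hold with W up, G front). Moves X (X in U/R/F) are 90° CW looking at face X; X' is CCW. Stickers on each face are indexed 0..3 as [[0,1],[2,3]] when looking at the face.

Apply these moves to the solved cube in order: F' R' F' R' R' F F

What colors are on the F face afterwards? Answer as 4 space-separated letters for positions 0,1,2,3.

Answer: Y G O W

Derivation:
After move 1 (F'): F=GGGG U=WWRR R=YRYR D=OOYY L=OWOW
After move 2 (R'): R=RRYY U=WBRB F=GWGR D=OGYG B=YBOB
After move 3 (F'): F=WRGG U=WBRY R=GROY D=WWYG L=OBOR
After move 4 (R'): R=RYGO U=WORY F=WBGY D=WRYG B=GBWB
After move 5 (R'): R=YORG U=WWRG F=WOGY D=WBYY B=GBRB
After move 6 (F): F=GWYO U=WWRB R=ROGG D=RYYY L=OWOB
After move 7 (F): F=YGOW U=WWBW R=ROBG D=GRYY L=OROY
Query: F face = YGOW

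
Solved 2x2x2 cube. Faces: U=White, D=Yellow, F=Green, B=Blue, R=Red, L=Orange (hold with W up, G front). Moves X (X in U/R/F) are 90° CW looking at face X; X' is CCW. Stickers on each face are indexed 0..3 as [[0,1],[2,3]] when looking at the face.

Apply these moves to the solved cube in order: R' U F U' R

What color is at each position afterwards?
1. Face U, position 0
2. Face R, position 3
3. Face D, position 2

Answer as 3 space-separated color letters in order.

After move 1 (R'): R=RRRR U=WBWB F=GWGW D=YGYG B=YBYB
After move 2 (U): U=WWBB F=RRGW R=YBRR B=OOYB L=GWOO
After move 3 (F): F=GRWR U=WWOW R=BBBR D=RYYG L=GYOG
After move 4 (U'): U=WWWO F=GYWR R=GRBR B=BBYB L=OOOG
After move 5 (R): R=BGRR U=WYWR F=GYWG D=RYYB B=OBWB
Query 1: U[0] = W
Query 2: R[3] = R
Query 3: D[2] = Y

Answer: W R Y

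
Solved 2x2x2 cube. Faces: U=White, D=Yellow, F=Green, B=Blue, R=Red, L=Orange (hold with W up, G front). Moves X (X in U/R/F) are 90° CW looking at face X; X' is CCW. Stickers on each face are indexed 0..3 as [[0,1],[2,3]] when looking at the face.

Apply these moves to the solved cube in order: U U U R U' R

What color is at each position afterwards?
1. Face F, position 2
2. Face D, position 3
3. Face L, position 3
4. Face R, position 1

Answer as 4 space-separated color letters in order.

After move 1 (U): U=WWWW F=RRGG R=BBRR B=OOBB L=GGOO
After move 2 (U): U=WWWW F=BBGG R=OORR B=GGBB L=RROO
After move 3 (U): U=WWWW F=OOGG R=GGRR B=RRBB L=BBOO
After move 4 (R): R=RGRG U=WOWG F=OYGY D=YBYR B=WRWB
After move 5 (U'): U=OGWW F=BBGY R=OYRG B=RGWB L=WROO
After move 6 (R): R=ROGY U=OBWY F=BBGR D=YWYR B=WGGB
Query 1: F[2] = G
Query 2: D[3] = R
Query 3: L[3] = O
Query 4: R[1] = O

Answer: G R O O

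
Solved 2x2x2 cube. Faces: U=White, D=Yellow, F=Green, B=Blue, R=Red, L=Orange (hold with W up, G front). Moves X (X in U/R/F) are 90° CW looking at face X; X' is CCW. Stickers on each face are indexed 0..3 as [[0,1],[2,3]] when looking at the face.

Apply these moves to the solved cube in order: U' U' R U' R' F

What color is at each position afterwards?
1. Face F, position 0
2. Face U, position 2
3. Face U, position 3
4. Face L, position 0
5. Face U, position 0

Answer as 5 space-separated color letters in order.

After move 1 (U'): U=WWWW F=OOGG R=GGRR B=RRBB L=BBOO
After move 2 (U'): U=WWWW F=BBGG R=OORR B=GGBB L=RROO
After move 3 (R): R=RORO U=WBWG F=BYGY D=YBYG B=WGWB
After move 4 (U'): U=BGWW F=RRGY R=BYRO B=ROWB L=WGOO
After move 5 (R'): R=YOBR U=BWWR F=RGGW D=YRYY B=GOBB
After move 6 (F): F=GRWG U=BWOG R=WORR D=BYYY L=WYOR
Query 1: F[0] = G
Query 2: U[2] = O
Query 3: U[3] = G
Query 4: L[0] = W
Query 5: U[0] = B

Answer: G O G W B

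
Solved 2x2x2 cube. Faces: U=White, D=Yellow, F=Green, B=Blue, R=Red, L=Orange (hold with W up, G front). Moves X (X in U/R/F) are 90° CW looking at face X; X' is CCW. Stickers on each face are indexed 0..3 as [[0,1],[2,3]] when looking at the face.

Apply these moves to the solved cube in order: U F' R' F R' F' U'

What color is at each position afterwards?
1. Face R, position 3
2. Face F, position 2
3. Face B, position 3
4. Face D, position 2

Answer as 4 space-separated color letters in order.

After move 1 (U): U=WWWW F=RRGG R=BBRR B=OOBB L=GGOO
After move 2 (F'): F=RGRG U=WWBR R=YBYR D=GOYY L=GWOW
After move 3 (R'): R=BRYY U=WBBO F=RWRR D=GGYG B=YOOB
After move 4 (F): F=RRRW U=WBWW R=BROY D=YBYG L=GGOG
After move 5 (R'): R=RYBO U=WOWY F=RBRW D=YRYW B=GOBB
After move 6 (F'): F=BWRR U=WORB R=RYYO D=GGYW L=GYOW
After move 7 (U'): U=OBWR F=GYRR R=BWYO B=RYBB L=GOOW
Query 1: R[3] = O
Query 2: F[2] = R
Query 3: B[3] = B
Query 4: D[2] = Y

Answer: O R B Y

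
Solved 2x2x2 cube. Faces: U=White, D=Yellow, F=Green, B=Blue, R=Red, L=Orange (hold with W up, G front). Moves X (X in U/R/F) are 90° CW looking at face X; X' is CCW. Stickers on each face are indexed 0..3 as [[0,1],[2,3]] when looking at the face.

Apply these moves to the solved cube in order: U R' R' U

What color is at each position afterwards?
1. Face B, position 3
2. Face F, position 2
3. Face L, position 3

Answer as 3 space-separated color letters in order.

Answer: B G O

Derivation:
After move 1 (U): U=WWWW F=RRGG R=BBRR B=OOBB L=GGOO
After move 2 (R'): R=BRBR U=WBWO F=RWGW D=YRYG B=YOYB
After move 3 (R'): R=RRBB U=WYWY F=RBGO D=YWYW B=GORB
After move 4 (U): U=WWYY F=RRGO R=GOBB B=GGRB L=RBOO
Query 1: B[3] = B
Query 2: F[2] = G
Query 3: L[3] = O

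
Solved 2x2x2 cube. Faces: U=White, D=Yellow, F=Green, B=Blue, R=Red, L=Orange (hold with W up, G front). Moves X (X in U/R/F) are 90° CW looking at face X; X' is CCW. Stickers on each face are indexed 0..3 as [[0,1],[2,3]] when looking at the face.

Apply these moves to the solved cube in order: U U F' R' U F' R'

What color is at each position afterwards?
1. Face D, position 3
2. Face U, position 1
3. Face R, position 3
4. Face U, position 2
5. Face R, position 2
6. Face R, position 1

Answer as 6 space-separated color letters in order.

Answer: B O R Y G Y

Derivation:
After move 1 (U): U=WWWW F=RRGG R=BBRR B=OOBB L=GGOO
After move 2 (U): U=WWWW F=BBGG R=OORR B=GGBB L=RROO
After move 3 (F'): F=BGBG U=WWOR R=YOYR D=ROYY L=RWOW
After move 4 (R'): R=ORYY U=WBOG F=BWBR D=RGYG B=YGOB
After move 5 (U): U=OWGB F=ORBR R=YGYY B=RWOB L=BWOW
After move 6 (F'): F=RROB U=OWYY R=GGRY D=WWYG L=BBOG
After move 7 (R'): R=GYGR U=OOYR F=RWOY D=WRYB B=GWWB
Query 1: D[3] = B
Query 2: U[1] = O
Query 3: R[3] = R
Query 4: U[2] = Y
Query 5: R[2] = G
Query 6: R[1] = Y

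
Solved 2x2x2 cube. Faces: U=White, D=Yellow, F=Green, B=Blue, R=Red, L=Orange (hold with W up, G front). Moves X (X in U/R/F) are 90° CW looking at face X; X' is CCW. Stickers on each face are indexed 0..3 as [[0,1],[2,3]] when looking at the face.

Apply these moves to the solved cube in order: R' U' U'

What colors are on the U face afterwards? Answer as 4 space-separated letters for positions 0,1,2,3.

Answer: B W B W

Derivation:
After move 1 (R'): R=RRRR U=WBWB F=GWGW D=YGYG B=YBYB
After move 2 (U'): U=BBWW F=OOGW R=GWRR B=RRYB L=YBOO
After move 3 (U'): U=BWBW F=YBGW R=OORR B=GWYB L=RROO
Query: U face = BWBW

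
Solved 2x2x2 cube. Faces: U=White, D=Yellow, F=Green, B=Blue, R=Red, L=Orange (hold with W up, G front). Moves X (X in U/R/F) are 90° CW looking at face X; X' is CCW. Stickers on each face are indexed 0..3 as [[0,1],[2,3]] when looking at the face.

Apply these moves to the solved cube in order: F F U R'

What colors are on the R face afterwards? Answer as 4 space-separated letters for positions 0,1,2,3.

Answer: B R B O

Derivation:
After move 1 (F): F=GGGG U=WWOO R=WRWR D=RRYY L=OYOY
After move 2 (F): F=GGGG U=WWYY R=OROR D=WWYY L=OROR
After move 3 (U): U=YWYW F=ORGG R=BBOR B=ORBB L=GGOR
After move 4 (R'): R=BRBO U=YBYO F=OWGW D=WRYG B=YRWB
Query: R face = BRBO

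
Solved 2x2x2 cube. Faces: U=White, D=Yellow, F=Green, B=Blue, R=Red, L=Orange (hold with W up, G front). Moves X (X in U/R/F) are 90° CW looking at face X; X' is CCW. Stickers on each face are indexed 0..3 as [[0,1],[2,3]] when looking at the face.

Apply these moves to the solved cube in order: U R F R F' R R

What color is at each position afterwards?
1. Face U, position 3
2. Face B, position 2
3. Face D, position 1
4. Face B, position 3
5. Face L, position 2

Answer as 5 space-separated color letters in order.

After move 1 (U): U=WWWW F=RRGG R=BBRR B=OOBB L=GGOO
After move 2 (R): R=RBRB U=WRWG F=RYGY D=YBYO B=WOWB
After move 3 (F): F=GRYY U=WROG R=WBGB D=RRYO L=GYOB
After move 4 (R): R=GWBB U=WROY F=GRYO D=RWYW B=GORB
After move 5 (F'): F=ROGY U=WRGB R=WWRB D=YBYW L=GYOO
After move 6 (R): R=RWBW U=WOGY F=RBGW D=YRYG B=BORB
After move 7 (R): R=BRWW U=WBGW F=RRGG D=YRYB B=YOOB
Query 1: U[3] = W
Query 2: B[2] = O
Query 3: D[1] = R
Query 4: B[3] = B
Query 5: L[2] = O

Answer: W O R B O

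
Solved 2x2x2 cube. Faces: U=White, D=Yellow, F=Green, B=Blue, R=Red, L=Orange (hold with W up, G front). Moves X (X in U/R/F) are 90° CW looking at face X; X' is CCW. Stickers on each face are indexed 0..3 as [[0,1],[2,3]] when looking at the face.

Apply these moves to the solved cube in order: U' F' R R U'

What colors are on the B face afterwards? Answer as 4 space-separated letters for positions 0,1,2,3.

Answer: R Y G B

Derivation:
After move 1 (U'): U=WWWW F=OOGG R=GGRR B=RRBB L=BBOO
After move 2 (F'): F=OGOG U=WWGR R=YGYR D=BOYY L=BWOW
After move 3 (R): R=YYRG U=WGGG F=OOOY D=BBYR B=RRWB
After move 4 (R): R=RYGY U=WOGY F=OBOR D=BWYR B=GRGB
After move 5 (U'): U=OYWG F=BWOR R=OBGY B=RYGB L=GROW
Query: B face = RYGB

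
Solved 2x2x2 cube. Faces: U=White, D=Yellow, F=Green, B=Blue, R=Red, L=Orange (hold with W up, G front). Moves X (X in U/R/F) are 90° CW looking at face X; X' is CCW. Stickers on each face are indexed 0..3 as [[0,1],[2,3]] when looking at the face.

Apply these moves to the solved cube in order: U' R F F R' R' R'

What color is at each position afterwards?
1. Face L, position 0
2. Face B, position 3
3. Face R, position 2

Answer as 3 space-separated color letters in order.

Answer: B B G

Derivation:
After move 1 (U'): U=WWWW F=OOGG R=GGRR B=RRBB L=BBOO
After move 2 (R): R=RGRG U=WOWG F=OYGY D=YBYR B=WRWB
After move 3 (F): F=GOYY U=WOOB R=WGGG D=RRYR L=BYOB
After move 4 (F): F=YGYO U=WOBY R=OGBG D=GWYR L=BROR
After move 5 (R'): R=GGOB U=WWBW F=YOYY D=GGYO B=RRWB
After move 6 (R'): R=GBGO U=WWBR F=YWYW D=GOYY B=ORGB
After move 7 (R'): R=BOGG U=WGBO F=YWYR D=GWYW B=YROB
Query 1: L[0] = B
Query 2: B[3] = B
Query 3: R[2] = G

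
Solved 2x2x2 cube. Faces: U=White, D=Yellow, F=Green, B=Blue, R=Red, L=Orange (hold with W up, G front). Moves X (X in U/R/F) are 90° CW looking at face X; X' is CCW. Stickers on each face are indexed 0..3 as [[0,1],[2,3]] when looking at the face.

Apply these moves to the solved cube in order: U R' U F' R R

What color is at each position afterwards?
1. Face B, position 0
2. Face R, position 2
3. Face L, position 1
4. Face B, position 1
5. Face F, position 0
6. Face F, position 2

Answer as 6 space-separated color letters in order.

After move 1 (U): U=WWWW F=RRGG R=BBRR B=OOBB L=GGOO
After move 2 (R'): R=BRBR U=WBWO F=RWGW D=YRYG B=YOYB
After move 3 (U): U=WWOB F=BRGW R=YOBR B=GGYB L=RWOO
After move 4 (F'): F=RWBG U=WWYB R=ROYR D=WOYG L=RBOO
After move 5 (R): R=YRRO U=WWYG F=ROBG D=WYYG B=BGWB
After move 6 (R): R=RYOR U=WOYG F=RYBG D=WWYB B=GGWB
Query 1: B[0] = G
Query 2: R[2] = O
Query 3: L[1] = B
Query 4: B[1] = G
Query 5: F[0] = R
Query 6: F[2] = B

Answer: G O B G R B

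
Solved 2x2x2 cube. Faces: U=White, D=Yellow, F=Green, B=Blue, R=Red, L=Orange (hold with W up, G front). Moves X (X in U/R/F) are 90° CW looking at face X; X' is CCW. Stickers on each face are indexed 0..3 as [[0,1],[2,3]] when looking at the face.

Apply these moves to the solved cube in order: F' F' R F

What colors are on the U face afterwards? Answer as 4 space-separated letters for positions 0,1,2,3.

After move 1 (F'): F=GGGG U=WWRR R=YRYR D=OOYY L=OWOW
After move 2 (F'): F=GGGG U=WWYY R=OROR D=WWYY L=OROR
After move 3 (R): R=OORR U=WGYG F=GWGY D=WBYB B=YBWB
After move 4 (F): F=GGYW U=WGRR R=YOGR D=ROYB L=OWOB
Query: U face = WGRR

Answer: W G R R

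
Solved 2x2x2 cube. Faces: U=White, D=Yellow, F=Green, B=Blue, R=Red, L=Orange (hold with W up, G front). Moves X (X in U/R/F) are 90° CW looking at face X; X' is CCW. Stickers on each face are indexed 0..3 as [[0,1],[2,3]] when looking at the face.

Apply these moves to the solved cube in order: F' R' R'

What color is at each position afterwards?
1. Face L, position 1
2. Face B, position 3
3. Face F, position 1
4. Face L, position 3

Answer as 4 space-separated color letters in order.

After move 1 (F'): F=GGGG U=WWRR R=YRYR D=OOYY L=OWOW
After move 2 (R'): R=RRYY U=WBRB F=GWGR D=OGYG B=YBOB
After move 3 (R'): R=RYRY U=WORY F=GBGB D=OWYR B=GBGB
Query 1: L[1] = W
Query 2: B[3] = B
Query 3: F[1] = B
Query 4: L[3] = W

Answer: W B B W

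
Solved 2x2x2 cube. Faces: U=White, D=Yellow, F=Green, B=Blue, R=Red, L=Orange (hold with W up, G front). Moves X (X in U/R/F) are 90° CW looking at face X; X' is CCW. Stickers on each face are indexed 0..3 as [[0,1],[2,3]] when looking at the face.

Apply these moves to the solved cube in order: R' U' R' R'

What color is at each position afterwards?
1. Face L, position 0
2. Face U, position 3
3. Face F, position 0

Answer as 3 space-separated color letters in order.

After move 1 (R'): R=RRRR U=WBWB F=GWGW D=YGYG B=YBYB
After move 2 (U'): U=BBWW F=OOGW R=GWRR B=RRYB L=YBOO
After move 3 (R'): R=WRGR U=BYWR F=OBGW D=YOYW B=GRGB
After move 4 (R'): R=RRWG U=BGWG F=OYGR D=YBYW B=WROB
Query 1: L[0] = Y
Query 2: U[3] = G
Query 3: F[0] = O

Answer: Y G O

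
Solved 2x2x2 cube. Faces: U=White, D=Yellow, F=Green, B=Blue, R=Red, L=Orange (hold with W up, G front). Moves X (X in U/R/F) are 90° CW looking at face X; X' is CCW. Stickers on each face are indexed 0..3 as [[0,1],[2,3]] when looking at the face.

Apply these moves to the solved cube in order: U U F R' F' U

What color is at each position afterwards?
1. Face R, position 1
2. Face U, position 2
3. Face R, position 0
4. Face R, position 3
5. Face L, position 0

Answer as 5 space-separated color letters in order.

Answer: G W Y W W

Derivation:
After move 1 (U): U=WWWW F=RRGG R=BBRR B=OOBB L=GGOO
After move 2 (U): U=WWWW F=BBGG R=OORR B=GGBB L=RROO
After move 3 (F): F=GBGB U=WWOR R=WOWR D=ROYY L=RYOY
After move 4 (R'): R=ORWW U=WBOG F=GWGR D=RBYB B=YGOB
After move 5 (F'): F=WRGG U=WBOW R=BRRW D=YYYB L=RGOO
After move 6 (U): U=OWWB F=BRGG R=YGRW B=RGOB L=WROO
Query 1: R[1] = G
Query 2: U[2] = W
Query 3: R[0] = Y
Query 4: R[3] = W
Query 5: L[0] = W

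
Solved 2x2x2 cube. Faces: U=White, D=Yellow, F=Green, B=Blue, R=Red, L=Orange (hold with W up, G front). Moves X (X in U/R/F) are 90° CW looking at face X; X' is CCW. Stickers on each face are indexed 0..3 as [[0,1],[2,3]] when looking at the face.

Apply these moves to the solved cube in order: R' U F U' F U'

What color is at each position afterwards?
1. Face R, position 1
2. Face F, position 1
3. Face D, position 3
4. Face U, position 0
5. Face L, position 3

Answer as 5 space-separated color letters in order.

Answer: G R G W Y

Derivation:
After move 1 (R'): R=RRRR U=WBWB F=GWGW D=YGYG B=YBYB
After move 2 (U): U=WWBB F=RRGW R=YBRR B=OOYB L=GWOO
After move 3 (F): F=GRWR U=WWOW R=BBBR D=RYYG L=GYOG
After move 4 (U'): U=WWWO F=GYWR R=GRBR B=BBYB L=OOOG
After move 5 (F): F=WGRY U=WWGO R=WROR D=BGYG L=OROY
After move 6 (U'): U=WOWG F=ORRY R=WGOR B=WRYB L=BBOY
Query 1: R[1] = G
Query 2: F[1] = R
Query 3: D[3] = G
Query 4: U[0] = W
Query 5: L[3] = Y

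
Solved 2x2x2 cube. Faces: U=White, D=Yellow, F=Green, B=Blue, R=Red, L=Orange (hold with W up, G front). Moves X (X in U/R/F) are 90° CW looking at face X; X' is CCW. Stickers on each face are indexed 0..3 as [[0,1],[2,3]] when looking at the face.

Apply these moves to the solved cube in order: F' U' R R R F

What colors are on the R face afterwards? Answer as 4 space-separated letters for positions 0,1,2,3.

Answer: W R Y Y

Derivation:
After move 1 (F'): F=GGGG U=WWRR R=YRYR D=OOYY L=OWOW
After move 2 (U'): U=WRWR F=OWGG R=GGYR B=YRBB L=BBOW
After move 3 (R): R=YGRG U=WWWG F=OOGY D=OBYY B=RRRB
After move 4 (R): R=RYGG U=WOWY F=OBGY D=ORYR B=GRWB
After move 5 (R): R=GRGY U=WBWY F=ORGR D=OWYG B=YROB
After move 6 (F): F=GORR U=WBWB R=WRYY D=GGYG L=BOOW
Query: R face = WRYY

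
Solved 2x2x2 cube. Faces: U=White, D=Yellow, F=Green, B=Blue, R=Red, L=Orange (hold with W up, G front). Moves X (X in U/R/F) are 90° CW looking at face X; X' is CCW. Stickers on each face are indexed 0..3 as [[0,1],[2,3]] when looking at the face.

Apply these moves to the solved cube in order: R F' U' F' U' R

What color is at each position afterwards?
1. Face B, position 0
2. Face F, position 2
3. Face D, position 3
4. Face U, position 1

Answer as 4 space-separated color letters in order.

After move 1 (R): R=RRRR U=WGWG F=GYGY D=YBYB B=WBWB
After move 2 (F'): F=YYGG U=WGRR R=BRYR D=OOYB L=OGOW
After move 3 (U'): U=GRWR F=OGGG R=YYYR B=BRWB L=WBOW
After move 4 (F'): F=GGOG U=GRYY R=OYOR D=BWYB L=WROW
After move 5 (U'): U=RYGY F=WROG R=GGOR B=OYWB L=BROW
After move 6 (R): R=OGRG U=RRGG F=WWOB D=BWYO B=YYYB
Query 1: B[0] = Y
Query 2: F[2] = O
Query 3: D[3] = O
Query 4: U[1] = R

Answer: Y O O R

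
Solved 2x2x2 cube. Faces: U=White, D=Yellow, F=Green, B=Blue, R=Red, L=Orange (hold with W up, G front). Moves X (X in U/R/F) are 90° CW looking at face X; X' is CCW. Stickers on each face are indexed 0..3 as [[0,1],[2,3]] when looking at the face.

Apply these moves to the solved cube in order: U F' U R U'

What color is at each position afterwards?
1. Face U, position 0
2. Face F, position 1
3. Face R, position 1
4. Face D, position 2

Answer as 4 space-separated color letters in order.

After move 1 (U): U=WWWW F=RRGG R=BBRR B=OOBB L=GGOO
After move 2 (F'): F=RGRG U=WWBR R=YBYR D=GOYY L=GWOW
After move 3 (U): U=BWRW F=YBRG R=OOYR B=GWBB L=RGOW
After move 4 (R): R=YORO U=BBRG F=YORY D=GBYG B=WWWB
After move 5 (U'): U=BGBR F=RGRY R=YORO B=YOWB L=WWOW
Query 1: U[0] = B
Query 2: F[1] = G
Query 3: R[1] = O
Query 4: D[2] = Y

Answer: B G O Y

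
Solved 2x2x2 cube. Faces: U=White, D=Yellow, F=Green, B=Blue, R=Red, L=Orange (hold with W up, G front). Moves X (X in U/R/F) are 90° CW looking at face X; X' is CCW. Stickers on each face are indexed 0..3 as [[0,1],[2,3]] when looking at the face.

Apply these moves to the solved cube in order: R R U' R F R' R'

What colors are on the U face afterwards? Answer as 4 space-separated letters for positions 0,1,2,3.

Answer: Y R O R

Derivation:
After move 1 (R): R=RRRR U=WGWG F=GYGY D=YBYB B=WBWB
After move 2 (R): R=RRRR U=WYWY F=GBGB D=YWYW B=GBGB
After move 3 (U'): U=YYWW F=OOGB R=GBRR B=RRGB L=GBOO
After move 4 (R): R=RGRB U=YOWB F=OWGW D=YGYR B=WRYB
After move 5 (F): F=GOWW U=YOOB R=WGBB D=RRYR L=GYOG
After move 6 (R'): R=GBWB U=YYOW F=GOWB D=ROYW B=RRRB
After move 7 (R'): R=BBGW U=YROR F=GYWW D=ROYB B=WROB
Query: U face = YROR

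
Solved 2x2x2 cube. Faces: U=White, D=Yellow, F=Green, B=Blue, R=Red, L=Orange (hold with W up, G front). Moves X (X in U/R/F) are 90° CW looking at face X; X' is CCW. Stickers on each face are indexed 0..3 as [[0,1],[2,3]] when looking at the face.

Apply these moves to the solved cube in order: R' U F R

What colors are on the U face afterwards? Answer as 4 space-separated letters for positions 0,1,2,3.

After move 1 (R'): R=RRRR U=WBWB F=GWGW D=YGYG B=YBYB
After move 2 (U): U=WWBB F=RRGW R=YBRR B=OOYB L=GWOO
After move 3 (F): F=GRWR U=WWOW R=BBBR D=RYYG L=GYOG
After move 4 (R): R=BBRB U=WROR F=GYWG D=RYYO B=WOWB
Query: U face = WROR

Answer: W R O R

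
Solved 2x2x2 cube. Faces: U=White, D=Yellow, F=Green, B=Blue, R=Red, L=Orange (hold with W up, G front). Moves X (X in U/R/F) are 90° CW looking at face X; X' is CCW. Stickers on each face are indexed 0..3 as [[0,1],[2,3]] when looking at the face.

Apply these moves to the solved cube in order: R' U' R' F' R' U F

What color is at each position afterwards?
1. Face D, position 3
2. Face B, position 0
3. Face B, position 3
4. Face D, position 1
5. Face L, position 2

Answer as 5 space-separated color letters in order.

Answer: G Y B W O

Derivation:
After move 1 (R'): R=RRRR U=WBWB F=GWGW D=YGYG B=YBYB
After move 2 (U'): U=BBWW F=OOGW R=GWRR B=RRYB L=YBOO
After move 3 (R'): R=WRGR U=BYWR F=OBGW D=YOYW B=GRGB
After move 4 (F'): F=BWOG U=BYWG R=ORYR D=BOYW L=YROW
After move 5 (R'): R=RROY U=BGWG F=BYOG D=BWYG B=WROB
After move 6 (U): U=WBGG F=RROG R=WROY B=YROB L=BYOW
After move 7 (F): F=ORGR U=WBWY R=GRGY D=OWYG L=BBOW
Query 1: D[3] = G
Query 2: B[0] = Y
Query 3: B[3] = B
Query 4: D[1] = W
Query 5: L[2] = O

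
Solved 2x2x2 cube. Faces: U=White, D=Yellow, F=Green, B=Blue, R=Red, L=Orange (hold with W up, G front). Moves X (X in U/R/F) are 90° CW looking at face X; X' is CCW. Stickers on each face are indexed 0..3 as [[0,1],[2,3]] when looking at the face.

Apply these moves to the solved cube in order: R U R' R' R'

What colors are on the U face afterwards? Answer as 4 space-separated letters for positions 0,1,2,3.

Answer: W R G Y

Derivation:
After move 1 (R): R=RRRR U=WGWG F=GYGY D=YBYB B=WBWB
After move 2 (U): U=WWGG F=RRGY R=WBRR B=OOWB L=GYOO
After move 3 (R'): R=BRWR U=WWGO F=RWGG D=YRYY B=BOBB
After move 4 (R'): R=RRBW U=WBGB F=RWGO D=YWYG B=YORB
After move 5 (R'): R=RWRB U=WRGY F=RBGB D=YWYO B=GOWB
Query: U face = WRGY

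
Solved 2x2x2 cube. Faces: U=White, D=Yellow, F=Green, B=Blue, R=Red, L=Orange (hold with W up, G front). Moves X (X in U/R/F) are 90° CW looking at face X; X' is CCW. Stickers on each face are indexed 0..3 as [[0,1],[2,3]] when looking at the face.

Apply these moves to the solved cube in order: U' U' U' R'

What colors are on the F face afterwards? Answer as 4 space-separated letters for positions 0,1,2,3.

Answer: R W G W

Derivation:
After move 1 (U'): U=WWWW F=OOGG R=GGRR B=RRBB L=BBOO
After move 2 (U'): U=WWWW F=BBGG R=OORR B=GGBB L=RROO
After move 3 (U'): U=WWWW F=RRGG R=BBRR B=OOBB L=GGOO
After move 4 (R'): R=BRBR U=WBWO F=RWGW D=YRYG B=YOYB
Query: F face = RWGW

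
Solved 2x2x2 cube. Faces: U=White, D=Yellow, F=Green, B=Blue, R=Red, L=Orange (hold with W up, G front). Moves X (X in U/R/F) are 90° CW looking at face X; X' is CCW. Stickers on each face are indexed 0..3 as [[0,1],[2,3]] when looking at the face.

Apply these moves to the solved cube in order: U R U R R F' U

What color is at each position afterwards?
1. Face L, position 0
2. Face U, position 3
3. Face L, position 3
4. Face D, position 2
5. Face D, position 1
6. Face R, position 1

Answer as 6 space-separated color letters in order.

Answer: W B G Y O G

Derivation:
After move 1 (U): U=WWWW F=RRGG R=BBRR B=OOBB L=GGOO
After move 2 (R): R=RBRB U=WRWG F=RYGY D=YBYO B=WOWB
After move 3 (U): U=WWGR F=RBGY R=WORB B=GGWB L=RYOO
After move 4 (R): R=RWBO U=WBGY F=RBGO D=YWYG B=RGWB
After move 5 (R): R=BROW U=WBGO F=RWGG D=YWYR B=YGBB
After move 6 (F'): F=WGRG U=WBBO R=WRYW D=YOYR L=ROOG
After move 7 (U): U=BWOB F=WRRG R=YGYW B=ROBB L=WGOG
Query 1: L[0] = W
Query 2: U[3] = B
Query 3: L[3] = G
Query 4: D[2] = Y
Query 5: D[1] = O
Query 6: R[1] = G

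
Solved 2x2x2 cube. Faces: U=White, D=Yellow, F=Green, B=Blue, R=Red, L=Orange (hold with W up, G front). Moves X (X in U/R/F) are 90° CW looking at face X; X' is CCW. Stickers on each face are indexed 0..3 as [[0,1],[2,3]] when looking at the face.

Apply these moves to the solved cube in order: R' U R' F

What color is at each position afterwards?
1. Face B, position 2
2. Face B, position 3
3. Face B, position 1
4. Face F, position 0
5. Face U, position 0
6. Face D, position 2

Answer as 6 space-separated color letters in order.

Answer: G B O G W Y

Derivation:
After move 1 (R'): R=RRRR U=WBWB F=GWGW D=YGYG B=YBYB
After move 2 (U): U=WWBB F=RRGW R=YBRR B=OOYB L=GWOO
After move 3 (R'): R=BRYR U=WYBO F=RWGB D=YRYW B=GOGB
After move 4 (F): F=GRBW U=WYOW R=BROR D=YBYW L=GYOR
Query 1: B[2] = G
Query 2: B[3] = B
Query 3: B[1] = O
Query 4: F[0] = G
Query 5: U[0] = W
Query 6: D[2] = Y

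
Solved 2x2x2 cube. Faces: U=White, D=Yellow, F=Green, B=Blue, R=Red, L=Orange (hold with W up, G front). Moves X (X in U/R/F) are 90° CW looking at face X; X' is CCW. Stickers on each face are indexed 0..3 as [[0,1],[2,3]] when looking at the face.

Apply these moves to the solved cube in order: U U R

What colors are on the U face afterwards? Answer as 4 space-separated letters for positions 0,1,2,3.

After move 1 (U): U=WWWW F=RRGG R=BBRR B=OOBB L=GGOO
After move 2 (U): U=WWWW F=BBGG R=OORR B=GGBB L=RROO
After move 3 (R): R=RORO U=WBWG F=BYGY D=YBYG B=WGWB
Query: U face = WBWG

Answer: W B W G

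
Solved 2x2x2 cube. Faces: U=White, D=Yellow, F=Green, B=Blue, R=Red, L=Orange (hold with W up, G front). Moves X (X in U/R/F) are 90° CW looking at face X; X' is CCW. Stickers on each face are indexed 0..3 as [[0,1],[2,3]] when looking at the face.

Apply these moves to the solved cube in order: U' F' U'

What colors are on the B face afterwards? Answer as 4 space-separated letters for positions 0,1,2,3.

Answer: Y G B B

Derivation:
After move 1 (U'): U=WWWW F=OOGG R=GGRR B=RRBB L=BBOO
After move 2 (F'): F=OGOG U=WWGR R=YGYR D=BOYY L=BWOW
After move 3 (U'): U=WRWG F=BWOG R=OGYR B=YGBB L=RROW
Query: B face = YGBB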